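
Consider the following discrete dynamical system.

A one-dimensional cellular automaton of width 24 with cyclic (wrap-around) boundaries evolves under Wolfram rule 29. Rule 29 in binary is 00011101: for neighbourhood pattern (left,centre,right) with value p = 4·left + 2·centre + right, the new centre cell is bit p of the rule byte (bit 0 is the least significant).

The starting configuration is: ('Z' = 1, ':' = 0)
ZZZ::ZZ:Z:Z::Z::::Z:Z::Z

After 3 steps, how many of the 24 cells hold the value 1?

13

t=0: ZZZ::ZZ:Z:Z::Z::::Z:Z::Z
t=1: :::Z:Z::Z:ZZ:ZZZZ:Z:ZZ:Z
t=2: ZZ:Z:ZZ:Z:Z::Z::::Z:Z::Z
t=3: :::Z:Z::Z:ZZ:ZZZZ:Z:ZZ:Z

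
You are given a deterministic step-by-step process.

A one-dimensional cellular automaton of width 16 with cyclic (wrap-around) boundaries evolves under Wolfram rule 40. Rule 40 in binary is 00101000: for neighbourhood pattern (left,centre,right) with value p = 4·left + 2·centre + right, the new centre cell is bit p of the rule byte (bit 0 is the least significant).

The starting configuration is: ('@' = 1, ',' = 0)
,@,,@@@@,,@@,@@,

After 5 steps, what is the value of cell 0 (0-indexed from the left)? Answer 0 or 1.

gen 0: ,@,,@@@@,,@@,@@,
gen 1: ,,,,@,,,,,@,@@,,
gen 2: ,,,,,,,,,,,@@,,,
gen 3: ,,,,,,,,,,,@,,,,
gen 4: ,,,,,,,,,,,,,,,,
gen 5: ,,,,,,,,,,,,,,,,

0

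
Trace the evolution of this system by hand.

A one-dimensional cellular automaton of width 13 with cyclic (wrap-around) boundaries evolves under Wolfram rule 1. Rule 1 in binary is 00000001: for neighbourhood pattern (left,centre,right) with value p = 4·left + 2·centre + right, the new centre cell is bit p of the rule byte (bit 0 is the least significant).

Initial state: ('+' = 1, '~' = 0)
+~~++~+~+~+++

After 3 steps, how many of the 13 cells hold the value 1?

0

[0] +~~++~+~+~+++
[1] ~~~~~~~~~~~~~
[2] +++++++++++++
[3] ~~~~~~~~~~~~~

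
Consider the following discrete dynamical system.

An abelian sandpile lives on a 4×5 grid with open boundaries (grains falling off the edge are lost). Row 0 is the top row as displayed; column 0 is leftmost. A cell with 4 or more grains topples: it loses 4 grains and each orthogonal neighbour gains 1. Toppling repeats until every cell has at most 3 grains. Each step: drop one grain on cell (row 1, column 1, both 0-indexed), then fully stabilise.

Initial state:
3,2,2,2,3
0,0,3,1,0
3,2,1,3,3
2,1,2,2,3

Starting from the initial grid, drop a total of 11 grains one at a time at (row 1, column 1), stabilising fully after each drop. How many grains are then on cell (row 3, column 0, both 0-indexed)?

3

k=0  3,2,2,2,3
0,0,3,1,0
3,2,1,3,3
2,1,2,2,3
k=1  3,2,2,2,3
0,1,3,1,0
3,2,1,3,3
2,1,2,2,3
k=2  3,2,2,2,3
0,2,3,1,0
3,2,1,3,3
2,1,2,2,3
k=3  3,2,2,2,3
0,3,3,1,0
3,2,1,3,3
2,1,2,2,3
k=4  3,3,3,2,3
1,1,0,2,0
3,3,2,3,3
2,1,2,2,3
k=5  3,3,3,2,3
1,2,0,2,0
3,3,2,3,3
2,1,2,2,3
k=6  3,3,3,2,3
1,3,0,2,0
3,3,2,3,3
2,1,2,2,3
k=7  1,2,0,3,3
0,3,2,2,0
1,1,3,3,3
3,2,2,2,3
k=8  1,3,0,3,3
1,0,3,2,0
1,2,3,3,3
3,2,2,2,3
k=9  1,3,0,3,3
1,1,3,2,0
1,2,3,3,3
3,2,2,2,3
k=10  1,3,0,3,3
1,2,3,2,0
1,2,3,3,3
3,2,2,2,3
k=11  1,3,0,3,3
1,3,3,2,0
1,2,3,3,3
3,2,2,2,3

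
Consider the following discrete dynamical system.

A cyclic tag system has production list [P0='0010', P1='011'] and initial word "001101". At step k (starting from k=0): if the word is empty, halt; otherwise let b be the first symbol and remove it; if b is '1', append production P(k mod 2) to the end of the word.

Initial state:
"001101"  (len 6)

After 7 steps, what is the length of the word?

[0] "001101"  (len 6)
[1] "01101"  (len 5)
[2] "1101"  (len 4)
[3] "1010010"  (len 7)
[4] "010010011"  (len 9)
[5] "10010011"  (len 8)
[6] "0010011011"  (len 10)
[7] "010011011"  (len 9)

9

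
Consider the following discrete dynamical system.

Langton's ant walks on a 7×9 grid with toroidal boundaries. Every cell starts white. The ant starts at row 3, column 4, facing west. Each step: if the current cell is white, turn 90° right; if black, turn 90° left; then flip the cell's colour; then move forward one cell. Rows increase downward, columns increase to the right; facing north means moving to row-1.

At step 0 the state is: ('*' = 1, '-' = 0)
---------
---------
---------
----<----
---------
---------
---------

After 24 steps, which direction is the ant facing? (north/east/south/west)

0) ---------
---------
---------
----<----
---------
---------
---------
1) ---------
---------
----^----
----*----
---------
---------
---------
2) ---------
---------
----*>---
----*----
---------
---------
---------
3) ---------
---------
----**---
----*v---
---------
---------
---------
4) ---------
---------
----**---
----<*---
---------
---------
---------
5) ---------
---------
----**---
-----*---
----v----
---------
---------
6) ---------
---------
----**---
-----*---
---<*----
---------
---------
7) ---------
---------
----**---
---^-*---
---**----
---------
---------
8) ---------
---------
----**---
---*>*---
---**----
---------
---------
9) ---------
---------
----**---
---***---
---*v----
---------
---------
10) ---------
---------
----**---
---***---
---*->---
---------
---------
11) ---------
---------
----**---
---***---
---*-*---
-----v---
---------
12) ---------
---------
----**---
---***---
---*-*---
----<*---
---------
13) ---------
---------
----**---
---***---
---*^*---
----**---
---------
14) ---------
---------
----**---
---***---
---**>---
----**---
---------
15) ---------
---------
----**---
---**^---
---**----
----**---
---------
16) ---------
---------
----**---
---*<----
---**----
----**---
---------
17) ---------
---------
----**---
---*-----
---*v----
----**---
---------
18) ---------
---------
----**---
---*-----
---*->---
----**---
---------
19) ---------
---------
----**---
---*-----
---*-*---
----*v---
---------
20) ---------
---------
----**---
---*-----
---*-*---
----*->--
---------
21) ---------
---------
----**---
---*-----
---*-*---
----*-*--
------v--
22) ---------
---------
----**---
---*-----
---*-*---
----*-*--
-----<*--
23) ---------
---------
----**---
---*-----
---*-*---
----*^*--
-----**--
24) ---------
---------
----**---
---*-----
---*-*---
----**>--
-----**--

east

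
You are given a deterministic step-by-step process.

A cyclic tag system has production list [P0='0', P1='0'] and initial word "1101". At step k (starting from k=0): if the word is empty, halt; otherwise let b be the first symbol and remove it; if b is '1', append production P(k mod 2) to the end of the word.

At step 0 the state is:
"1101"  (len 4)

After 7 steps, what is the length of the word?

0

0) "1101"  (len 4)
1) "1010"  (len 4)
2) "0100"  (len 4)
3) "100"  (len 3)
4) "000"  (len 3)
5) "00"  (len 2)
6) "0"  (len 1)
7) (halted — word empty)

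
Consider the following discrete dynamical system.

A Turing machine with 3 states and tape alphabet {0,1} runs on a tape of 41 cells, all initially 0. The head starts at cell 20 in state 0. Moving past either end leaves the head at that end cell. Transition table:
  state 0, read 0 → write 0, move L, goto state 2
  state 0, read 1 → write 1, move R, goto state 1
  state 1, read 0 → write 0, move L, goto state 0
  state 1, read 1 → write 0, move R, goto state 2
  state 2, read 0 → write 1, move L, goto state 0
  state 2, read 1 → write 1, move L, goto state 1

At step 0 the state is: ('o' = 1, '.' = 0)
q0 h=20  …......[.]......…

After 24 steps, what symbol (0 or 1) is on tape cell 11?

k=0  q0 h=20  …......[.]......…
k=1  q2 h=19  …......[.]......…
k=2  q0 h=18  …......[.]o.....…
k=3  q2 h=17  …......[.].o....…
k=4  q0 h=16  …......[.]o.o...…
k=5  q2 h=15  …......[.].o.o..…
k=6  q0 h=14  …......[.]o.o.o.…
k=7  q2 h=13  …......[.].o.o.o…
k=8  q0 h=12  …......[.]o.o.o.…
k=9  q2 h=11  …......[.].o.o.o…
k=10  q0 h=10  …......[.]o.o.o.…
k=11  q2 h= 9  …......[.].o.o.o…
k=12  q0 h= 8  …......[.]o.o.o.…
k=13  q2 h= 7  …......[.].o.o.o…
k=14  q0 h= 6  |......[.]o.o.o.…
k=15  q2 h= 5  |.....[.].o.o.o…
k=16  q0 h= 4  |....[.]o.o.o.…
k=17  q2 h= 3  |...[.].o.o.o…
k=18  q0 h= 2  |..[.]o.o.o.…
k=19  q2 h= 1  |.[.].o.o.o…
k=20  q0 h= 0  |[.]o.o.o.…
k=21  q2 h= 0  |[.]o.o.o.…
k=22  q0 h= 0  |[o]o.o.o.…
k=23  q1 h= 1  |o[o].o.o.o…
k=24  q2 h= 2  |o.[.]o.o.o.…

1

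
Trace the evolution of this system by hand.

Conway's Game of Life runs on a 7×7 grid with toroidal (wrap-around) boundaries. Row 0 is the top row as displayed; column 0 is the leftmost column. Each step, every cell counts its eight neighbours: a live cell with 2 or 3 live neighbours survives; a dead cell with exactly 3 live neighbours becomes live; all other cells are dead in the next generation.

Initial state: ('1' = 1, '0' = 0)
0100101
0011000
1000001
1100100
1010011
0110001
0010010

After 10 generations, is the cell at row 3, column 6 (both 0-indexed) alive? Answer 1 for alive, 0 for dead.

1

gen 0: 0100101
0011000
1000001
1100100
1010011
0110001
0010010
gen 1: 0100110
0111011
1011001
0000000
0011010
0011000
0011011
gen 2: 0100000
0000000
1001111
0100101
0011100
0100011
0100011
gen 3: 1000000
1000111
1001101
0100001
0111101
0101001
0110011
gen 4: 0000100
0101100
0101100
0100001
0101101
0000001
0110011
gen 5: 1100100
0000010
0101110
0100000
0010001
0101101
1000011
gen 6: 1100100
1111011
0010110
1101110
0111010
0111100
0011000
gen 7: 0000110
0000000
0000000
1000000
0000011
0000000
1000000
gen 8: 0000000
0000000
0000000
0000001
0000001
0000001
0000000
gen 9: 0000000
0000000
0000000
0000000
1000011
0000000
0000000
gen 10: 0000000
0000000
0000000
0000001
0000001
0000001
0000000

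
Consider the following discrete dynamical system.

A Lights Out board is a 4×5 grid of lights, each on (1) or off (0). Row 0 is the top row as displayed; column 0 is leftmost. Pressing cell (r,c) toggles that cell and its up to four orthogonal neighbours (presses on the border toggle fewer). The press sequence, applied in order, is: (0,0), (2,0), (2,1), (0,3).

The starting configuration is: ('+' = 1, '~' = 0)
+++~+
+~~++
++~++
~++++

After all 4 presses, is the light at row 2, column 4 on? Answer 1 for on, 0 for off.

step 0: +++~+
+~~++
++~++
~++++
step 1: ~~+~+
~~~++
++~++
~++++
step 2: ~~+~+
+~~++
~~~++
+++++
step 3: ~~+~+
++~++
+++++
+~+++
step 4: ~~~+~
++~~+
+++++
+~+++

1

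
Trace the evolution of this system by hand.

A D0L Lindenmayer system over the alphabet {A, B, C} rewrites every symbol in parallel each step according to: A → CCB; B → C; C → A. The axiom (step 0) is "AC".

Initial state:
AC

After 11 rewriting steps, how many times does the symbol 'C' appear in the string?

0) AC
1) CCBA
2) AACCCB
3) CCBCCBAAAC
4) AACAACCCBCCBCCBA
5) CCBCCBACCBCCBAAACAACAACCCB
6) AACAACCCBAACAACCCBCCBCCBACCBCCBACCBCCBAAAC
7) CCBCCBACCBCCBAAACCCBCCBACCBCCBAAACAACAACCCBAACAACCCBAACAACCCBCCBCCBA
8) AACAACCCBAACAACCCBCCBCCBAAACAACCCBAACAACCCBCCBCCBACCBCCBACCBCCBAAACCCBCCBACCBCCBAAACCCBCCBACCBCCBAAACAACAACCCB
9) CCBCCBACCBCCBAAACCCBCCBACCBCCBAAACAACAACCCBCCBCCBACCBCCBAA…AACAACCCBCCBCCBAAACAACCCBAACAACCCBCCBCCBACCBCCBACCBCCBAAAC  (len 178)
10) AACAACCCBAACAACCCBCCBCCBAAACAACCCBAACAACCCBCCBCCBACCBCCBAC…CCBAAACCCBCCBACCBCCBAAACAACAACCCBAACAACCCBAACAACCCBCCBCCBA  (len 288)
11) CCBCCBACCBCCBAAACCCBCCBACCBCCBAAACAACAACCCBCCBCCBACCBCCBAA…BCCBACCBCCBAAACCCBCCBACCBCCBAAACCCBCCBACCBCCBAAACAACAACCCB  (len 466)

233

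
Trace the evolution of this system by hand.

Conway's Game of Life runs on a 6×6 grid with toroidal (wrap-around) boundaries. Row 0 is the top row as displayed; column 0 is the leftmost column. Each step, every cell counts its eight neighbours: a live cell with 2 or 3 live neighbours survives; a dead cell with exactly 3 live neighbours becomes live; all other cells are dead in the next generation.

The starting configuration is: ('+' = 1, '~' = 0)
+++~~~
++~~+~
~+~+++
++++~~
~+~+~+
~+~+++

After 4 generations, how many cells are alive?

3

step 0: +++~~~
++~~+~
~+~+++
++++~~
~+~+~+
~+~+++
step 1: ~~~~~~
~~~~+~
~~~~~~
~~~~~~
~~~~~+
~~~+~+
step 2: ~~~~+~
~~~~~~
~~~~~~
~~~~~~
~~~~+~
~~~~+~
step 3: ~~~~~~
~~~~~~
~~~~~~
~~~~~~
~~~~~~
~~~+++
step 4: ~~~~+~
~~~~~~
~~~~~~
~~~~~~
~~~~+~
~~~~+~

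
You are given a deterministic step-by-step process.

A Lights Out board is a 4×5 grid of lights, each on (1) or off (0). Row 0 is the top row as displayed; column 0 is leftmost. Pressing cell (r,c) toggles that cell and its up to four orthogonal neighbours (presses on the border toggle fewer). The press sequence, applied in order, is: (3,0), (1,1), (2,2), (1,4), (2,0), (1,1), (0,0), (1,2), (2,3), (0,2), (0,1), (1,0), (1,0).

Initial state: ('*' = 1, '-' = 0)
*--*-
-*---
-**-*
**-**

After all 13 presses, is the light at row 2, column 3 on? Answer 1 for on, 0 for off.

0

k=0  *--*-
-*---
-**-*
**-**
k=1  *--*-
-*---
***-*
---**
k=2  **-*-
*-*--
*-*-*
---**
k=3  **-*-
*----
**-**
--***
k=4  **-**
*--**
**-*-
--***
k=5  **-**
---**
---*-
*-***
k=6  *--**
*****
-*-*-
*-***
k=7  -*-**
-****
-*-*-
*-***
k=8  -****
----*
-***-
*-***
k=9  -****
---**
-*--*
*-*-*
k=10  ----*
--***
-*--*
*-*-*
k=11  ***-*
-****
-*--*
*-*-*
k=12  -**-*
*-***
**--*
*-*-*
k=13  ***-*
-****
-*--*
*-*-*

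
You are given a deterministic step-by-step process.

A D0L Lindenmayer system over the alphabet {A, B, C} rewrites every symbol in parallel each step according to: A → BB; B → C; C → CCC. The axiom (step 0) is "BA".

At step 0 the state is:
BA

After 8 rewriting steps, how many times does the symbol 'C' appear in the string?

step 0: BA
step 1: CBB
step 2: CCCCC
step 3: CCCCCCCCCCCCCCC
step 4: CCCCCCCCCCCCCCCCCCCCCCCCCCCCCCCCCCCCCCCCCCCCC
step 5: CCCCCCCCCCCCCCCCCCCCCCCCCCCCCCCCCCCCCCCCCCCCCCCCCCCCCCCCCC…CCCCCCCCCCCCCCCCCCCCCCCCCCCCCCCCCCCCCCCCCCCCCCCCCCCCCCCCCC  (len 135)
step 6: CCCCCCCCCCCCCCCCCCCCCCCCCCCCCCCCCCCCCCCCCCCCCCCCCCCCCCCCCC…CCCCCCCCCCCCCCCCCCCCCCCCCCCCCCCCCCCCCCCCCCCCCCCCCCCCCCCCCC  (len 405)
step 7: CCCCCCCCCCCCCCCCCCCCCCCCCCCCCCCCCCCCCCCCCCCCCCCCCCCCCCCCCC…CCCCCCCCCCCCCCCCCCCCCCCCCCCCCCCCCCCCCCCCCCCCCCCCCCCCCCCCCC  (len 1215)
step 8: CCCCCCCCCCCCCCCCCCCCCCCCCCCCCCCCCCCCCCCCCCCCCCCCCCCCCCCCCC…CCCCCCCCCCCCCCCCCCCCCCCCCCCCCCCCCCCCCCCCCCCCCCCCCCCCCCCCCC  (len 3645)

3645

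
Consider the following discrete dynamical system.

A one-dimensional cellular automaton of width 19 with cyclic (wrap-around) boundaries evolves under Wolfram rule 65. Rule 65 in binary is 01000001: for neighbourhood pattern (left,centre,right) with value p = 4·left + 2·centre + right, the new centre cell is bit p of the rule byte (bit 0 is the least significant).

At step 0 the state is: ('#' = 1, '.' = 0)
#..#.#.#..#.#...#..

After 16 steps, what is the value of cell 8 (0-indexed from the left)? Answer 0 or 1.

step 0: #..#.#.#..#.#...#..
step 1: ..............#....
step 2: #############...###
step 3: ............#.#....
step 4: ###########.....###
step 5: ..........#.###....
step 6: #########.....#.###
step 7: ........#.###......
step 8: #######.....#.#####
step 9: ......#.###........
step 10: #####.....#.#######
step 11: ....#.###..........
step 12: ###.....#.#########
step 13: ..#.###............
step 14: #.....#.###########
step 15: #.###..............
step 16: ....#.############.

1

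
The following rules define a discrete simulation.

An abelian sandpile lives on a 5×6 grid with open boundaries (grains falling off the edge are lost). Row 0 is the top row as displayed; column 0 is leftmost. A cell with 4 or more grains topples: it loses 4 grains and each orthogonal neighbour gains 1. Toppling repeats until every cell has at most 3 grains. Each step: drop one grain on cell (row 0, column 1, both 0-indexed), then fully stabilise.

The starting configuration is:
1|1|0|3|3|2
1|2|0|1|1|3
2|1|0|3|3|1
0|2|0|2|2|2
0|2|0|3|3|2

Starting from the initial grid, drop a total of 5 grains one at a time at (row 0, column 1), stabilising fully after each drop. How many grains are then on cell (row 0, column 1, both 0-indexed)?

gen 0: 1|1|0|3|3|2
1|2|0|1|1|3
2|1|0|3|3|1
0|2|0|2|2|2
0|2|0|3|3|2
gen 1: 1|2|0|3|3|2
1|2|0|1|1|3
2|1|0|3|3|1
0|2|0|2|2|2
0|2|0|3|3|2
gen 2: 1|3|0|3|3|2
1|2|0|1|1|3
2|1|0|3|3|1
0|2|0|2|2|2
0|2|0|3|3|2
gen 3: 2|0|1|3|3|2
1|3|0|1|1|3
2|1|0|3|3|1
0|2|0|2|2|2
0|2|0|3|3|2
gen 4: 2|1|1|3|3|2
1|3|0|1|1|3
2|1|0|3|3|1
0|2|0|2|2|2
0|2|0|3|3|2
gen 5: 2|2|1|3|3|2
1|3|0|1|1|3
2|1|0|3|3|1
0|2|0|2|2|2
0|2|0|3|3|2

2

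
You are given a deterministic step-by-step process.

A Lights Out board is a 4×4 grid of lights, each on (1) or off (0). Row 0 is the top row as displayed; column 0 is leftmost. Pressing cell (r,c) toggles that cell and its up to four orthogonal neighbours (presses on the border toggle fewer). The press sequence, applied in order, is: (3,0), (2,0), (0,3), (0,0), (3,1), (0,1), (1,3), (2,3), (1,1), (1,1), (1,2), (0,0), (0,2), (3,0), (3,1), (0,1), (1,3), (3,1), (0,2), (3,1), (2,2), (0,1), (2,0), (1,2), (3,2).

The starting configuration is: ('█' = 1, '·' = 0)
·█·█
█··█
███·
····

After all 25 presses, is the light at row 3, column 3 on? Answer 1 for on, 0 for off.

0

0) ·█·█
█··█
███·
····
1) ·█·█
█··█
·██·
██··
2) ·█·█
···█
█·█·
·█··
3) ·██·
····
█·█·
·█··
4) █·█·
█···
█·█·
·█··
5) █·█·
█···
███·
█·█·
6) ·█··
██··
███·
█·█·
7) ·█·█
████
████
█·█·
8) ·█·█
███·
██··
█·██
9) ···█
····
█···
█·██
10) ·█·█
███·
██··
█·██
11) ·███
█··█
███·
█·██
12) █·██
···█
███·
█·██
13) ██··
··██
███·
█·██
14) ██··
··██
·██·
·███
15) ██··
··██
··█·
█··█
16) ··█·
·███
··█·
█··█
17) ··██
·█··
··██
█··█
18) ··██
·█··
·███
·███
19) ·█··
·██·
·███
·███
20) ·█··
·██·
··██
█··█
21) ·█··
·█··
·█··
█·██
22) █·█·
····
·█··
█·██
23) █·█·
█···
█···
··██
24) █···
████
█·█·
··██
25) █···
████
█···
·█··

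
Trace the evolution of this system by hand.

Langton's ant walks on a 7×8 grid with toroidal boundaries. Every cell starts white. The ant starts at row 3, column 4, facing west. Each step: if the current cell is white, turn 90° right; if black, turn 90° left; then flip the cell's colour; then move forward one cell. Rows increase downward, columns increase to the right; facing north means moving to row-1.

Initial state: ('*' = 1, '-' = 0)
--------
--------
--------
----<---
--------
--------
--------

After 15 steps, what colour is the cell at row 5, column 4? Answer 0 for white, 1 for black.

k=0  --------
--------
--------
----<---
--------
--------
--------
k=1  --------
--------
----^---
----*---
--------
--------
--------
k=2  --------
--------
----*>--
----*---
--------
--------
--------
k=3  --------
--------
----**--
----*v--
--------
--------
--------
k=4  --------
--------
----**--
----<*--
--------
--------
--------
k=5  --------
--------
----**--
-----*--
----v---
--------
--------
k=6  --------
--------
----**--
-----*--
---<*---
--------
--------
k=7  --------
--------
----**--
---^-*--
---**---
--------
--------
k=8  --------
--------
----**--
---*>*--
---**---
--------
--------
k=9  --------
--------
----**--
---***--
---*v---
--------
--------
k=10  --------
--------
----**--
---***--
---*->--
--------
--------
k=11  --------
--------
----**--
---***--
---*-*--
-----v--
--------
k=12  --------
--------
----**--
---***--
---*-*--
----<*--
--------
k=13  --------
--------
----**--
---***--
---*^*--
----**--
--------
k=14  --------
--------
----**--
---***--
---**>--
----**--
--------
k=15  --------
--------
----**--
---**^--
---**---
----**--
--------

1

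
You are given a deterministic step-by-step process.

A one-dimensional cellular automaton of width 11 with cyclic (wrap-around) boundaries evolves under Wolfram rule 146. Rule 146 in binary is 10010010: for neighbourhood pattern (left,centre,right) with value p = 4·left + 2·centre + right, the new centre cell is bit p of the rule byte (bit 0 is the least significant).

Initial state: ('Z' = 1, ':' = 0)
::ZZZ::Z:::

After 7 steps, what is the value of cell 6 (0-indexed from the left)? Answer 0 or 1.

gen 0: ::ZZZ::Z:::
gen 1: :Z:Z:ZZ:Z::
gen 2: Z::::::::Z:
gen 3: :Z::::::Z::
gen 4: Z:Z::::Z:Z:
gen 5: :::Z::Z::::
gen 6: ::Z:ZZ:Z:::
gen 7: :Z::::::Z::

0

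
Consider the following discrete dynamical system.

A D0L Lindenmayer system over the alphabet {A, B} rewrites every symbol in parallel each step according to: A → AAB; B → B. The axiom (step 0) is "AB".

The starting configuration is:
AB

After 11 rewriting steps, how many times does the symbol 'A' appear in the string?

0) AB
1) AABB
2) AABAABBB
3) AABAABBAABAABBBB
4) AABAABBAABAABBBAABAABBAABAABBBBB
5) AABAABBAABAABBBAABAABBAABAABBBBAABAABBAABAABBBAABAABBAABAABBBBBB
6) AABAABBAABAABBBAABAABBAABAABBBBAABAABBAABAABBBAABAABBAABAA…AABAABBBAABAABBAABAABBBBAABAABBAABAABBBAABAABBAABAABBBBBBB  (len 128)
7) AABAABBAABAABBBAABAABBAABAABBBBAABAABBAABAABBBAABAABBAABAA…ABAABBBAABAABBAABAABBBBAABAABBAABAABBBAABAABBAABAABBBBBBBB  (len 256)
8) AABAABBAABAABBBAABAABBAABAABBBBAABAABBAABAABBBAABAABBAABAA…BAABBBAABAABBAABAABBBBAABAABBAABAABBBAABAABBAABAABBBBBBBBB  (len 512)
9) AABAABBAABAABBBAABAABBAABAABBBBAABAABBAABAABBBAABAABBAABAA…AABBBAABAABBAABAABBBBAABAABBAABAABBBAABAABBAABAABBBBBBBBBB  (len 1024)
10) AABAABBAABAABBBAABAABBAABAABBBBAABAABBAABAABBBAABAABBAABAA…ABBBAABAABBAABAABBBBAABAABBAABAABBBAABAABBAABAABBBBBBBBBBB  (len 2048)
11) AABAABBAABAABBBAABAABBAABAABBBBAABAABBAABAABBBAABAABBAABAA…BBBAABAABBAABAABBBBAABAABBAABAABBBAABAABBAABAABBBBBBBBBBBB  (len 4096)

2048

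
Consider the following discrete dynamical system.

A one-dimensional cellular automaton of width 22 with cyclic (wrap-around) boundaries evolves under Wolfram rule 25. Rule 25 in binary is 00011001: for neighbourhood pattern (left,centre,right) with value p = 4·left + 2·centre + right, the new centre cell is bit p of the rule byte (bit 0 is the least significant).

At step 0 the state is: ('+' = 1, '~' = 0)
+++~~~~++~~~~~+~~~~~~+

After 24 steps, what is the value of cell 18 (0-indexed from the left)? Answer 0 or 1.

0

[0] +++~~~~++~~~~~+~~~~~~+
[1] ~~~+++~+~++++~~+++++~+
[2] ++~+~~~~~+~~~+~+~~~~~~
[3] +~~~++++~~++~~~~+++++~
[4] ~++~+~~~+~+~+++~+~~~~~
[5] ~+~~~++~~~~~+~~~~+++++
[6] ~~++~+~++++~~+++~+~~~~
[7] +~+~~~~+~~~+~+~~~~++++
[8] ~~~+++~~++~~~~+++~+~~~
[9] ++~+~~+~+~+++~+~~~~+++
[10] ~~~~+~~~~~+~~~~+++~+~~
[11] +++~~++++~~+++~+~~~~++
[12] ~~~+~+~~~+~+~~~~+++~+~
[13] ++~~~~++~~~~+++~+~~~~+
[14] ~~+++~+~+++~+~~~~+++~+
[15] +~+~~~~~+~~~~+++~+~~~~
[16] ~~~++++~~+++~+~~~~+++~
[17] ++~+~~~+~+~~~~+++~+~~+
[18] ~~~~++~~~~+++~+~~~~+~+
[19] +++~+~+++~+~~~~+++~~~~
[20] +~~~~~+~~~~+++~+~~+++~
[21] ~++++~~+++~+~~~~+~+~~~
[22] ~+~~~+~+~~~~+++~~~~+++
[23] ~~++~~~~+++~+~~+++~+~~
[24] +~+~+++~+~~~~+~+~~~~++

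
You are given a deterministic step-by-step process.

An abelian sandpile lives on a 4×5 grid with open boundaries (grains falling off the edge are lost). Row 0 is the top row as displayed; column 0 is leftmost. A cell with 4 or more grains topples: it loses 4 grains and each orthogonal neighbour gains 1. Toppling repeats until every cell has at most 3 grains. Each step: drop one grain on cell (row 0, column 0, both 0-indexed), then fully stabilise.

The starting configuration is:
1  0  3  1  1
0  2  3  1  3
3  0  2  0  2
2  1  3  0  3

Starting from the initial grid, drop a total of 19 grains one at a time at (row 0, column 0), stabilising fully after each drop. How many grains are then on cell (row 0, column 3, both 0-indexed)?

t=0: 1  0  3  1  1
0  2  3  1  3
3  0  2  0  2
2  1  3  0  3
t=1: 2  0  3  1  1
0  2  3  1  3
3  0  2  0  2
2  1  3  0  3
t=2: 3  0  3  1  1
0  2  3  1  3
3  0  2  0  2
2  1  3  0  3
t=3: 0  1  3  1  1
1  2  3  1  3
3  0  2  0  2
2  1  3  0  3
t=4: 1  1  3  1  1
1  2  3  1  3
3  0  2  0  2
2  1  3  0  3
t=5: 2  1  3  1  1
1  2  3  1  3
3  0  2  0  2
2  1  3  0  3
t=6: 3  1  3  1  1
1  2  3  1  3
3  0  2  0  2
2  1  3  0  3
t=7: 0  2  3  1  1
2  2  3  1  3
3  0  2  0  2
2  1  3  0  3
t=8: 1  2  3  1  1
2  2  3  1  3
3  0  2  0  2
2  1  3  0  3
t=9: 2  2  3  1  1
2  2  3  1  3
3  0  2  0  2
2  1  3  0  3
t=10: 3  2  3  1  1
2  2  3  1  3
3  0  2  0  2
2  1  3  0  3
t=11: 0  3  3  1  1
3  2  3  1  3
3  0  2  0  2
2  1  3  0  3
t=12: 1  3  3  1  1
3  2  3  1  3
3  0  2  0  2
2  1  3  0  3
t=13: 2  3  3  1  1
3  2  3  1  3
3  0  2  0  2
2  1  3  0  3
t=14: 3  3  3  1  1
3  2  3  1  3
3  0  2  0  2
2  1  3  0  3
t=15: 2  2  1  2  1
2  1  1  2  3
0  2  3  0  2
3  1  3  0  3
t=16: 3  2  1  2  1
2  1  1  2  3
0  2  3  0  2
3  1  3  0  3
t=17: 0  3  1  2  1
3  1  1  2  3
0  2  3  0  2
3  1  3  0  3
t=18: 1  3  1  2  1
3  1  1  2  3
0  2  3  0  2
3  1  3  0  3
t=19: 2  3  1  2  1
3  1  1  2  3
0  2  3  0  2
3  1  3  0  3

2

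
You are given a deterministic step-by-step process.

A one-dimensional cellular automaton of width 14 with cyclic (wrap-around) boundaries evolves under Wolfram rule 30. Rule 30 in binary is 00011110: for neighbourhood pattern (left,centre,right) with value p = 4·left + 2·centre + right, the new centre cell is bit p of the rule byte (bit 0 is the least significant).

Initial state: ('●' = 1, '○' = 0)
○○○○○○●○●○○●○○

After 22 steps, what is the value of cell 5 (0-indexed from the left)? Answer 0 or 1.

1

t=0: ○○○○○○●○●○○●○○
t=1: ○○○○○●●○●●●●●○
t=2: ○○○○●●○○●○○○○●
t=3: ●○○●●○●●●●○○●●
t=4: ○●●●○○●○○○●●●○
t=5: ●●○○●●●●○●●○○●
t=6: ○○●●●○○○○●○●●●
t=7: ●●●○○●○○●●○●○○
t=8: ●○○●●●●●●○○●●●
t=9: ○●●●○○○○○●●●○○
t=10: ●●○○●○○○●●○○●○
t=11: ●○●●●●○●●○●●●○
t=12: ●○●○○○○●○○●○○○
t=13: ●○●●○○●●●●●●○●
t=14: ○○●○●●●○○○○○○●
t=15: ●●●○●○○●○○○○●●
t=16: ○○○○●●●●●○○●●○
t=17: ○○○●●○○○○●●●○●
t=18: ●○●●○●○○●●○○○●
t=19: ○○●○○●●●●○●○●●
t=20: ●●●●●●○○○○●○●○
t=21: ●○○○○○●○○●●○●○
t=22: ●●○○○●●●●●○○●○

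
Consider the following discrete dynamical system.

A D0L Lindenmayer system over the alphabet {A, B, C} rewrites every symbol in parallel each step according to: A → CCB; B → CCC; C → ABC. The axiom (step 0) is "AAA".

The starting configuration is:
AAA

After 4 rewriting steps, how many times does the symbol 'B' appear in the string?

t=0: AAA
t=1: CCBCCBCCB
t=2: ABCABCCCCABCABCCCCABCABCCCC
t=3: CCBCCCABCCCBCCCABCABCABCABCCCBCCCABCCCBCCCABCABCABCABCCCBCCCABCCCBCCCABCABCABCABC
t=4: ABCABCCCCABCABCABCCCBCCCABCABCABCCCCABCABCABCCCBCCCABCCCBC…CABCABCABCCCCABCABCABCCCBCCCABCCCBCCCABCCCBCCCABCCCBCCCABC  (len 243)

60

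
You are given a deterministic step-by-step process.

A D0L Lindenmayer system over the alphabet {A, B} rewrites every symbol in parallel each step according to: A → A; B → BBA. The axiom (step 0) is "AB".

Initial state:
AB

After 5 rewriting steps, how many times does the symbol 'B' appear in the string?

32

step 0: AB
step 1: ABBA
step 2: ABBABBAA
step 3: ABBABBAABBABBAAA
step 4: ABBABBAABBABBAAABBABBAABBABBAAAA
step 5: ABBABBAABBABBAAABBABBAABBABBAAAABBABBAABBABBAAABBABBAABBABBAAAAA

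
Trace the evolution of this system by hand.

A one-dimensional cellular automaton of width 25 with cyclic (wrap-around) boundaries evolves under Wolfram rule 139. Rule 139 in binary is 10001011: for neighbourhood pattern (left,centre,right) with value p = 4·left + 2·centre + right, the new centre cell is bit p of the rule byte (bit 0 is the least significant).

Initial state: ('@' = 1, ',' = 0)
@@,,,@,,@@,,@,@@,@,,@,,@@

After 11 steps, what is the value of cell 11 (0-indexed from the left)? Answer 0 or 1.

0) @@,,,@,,@@,,@,@@,@,,@,,@@
1) @,,@@,,@@,,@,,@,,,,@,,@@@
2) ,,@@,,@@,,@,,@,,@@@,,@@@@
3) ,@@,,@@,,@,,@,,@@@,,@@@@,
4) @@,,@@,,@,,@,,@@@,,@@@@,,
5) @,,@@,,@,,@,,@@@,,@@@@,,@
6) ,,@@,,@,,@,,@@@,,@@@@,,@@
7) ,@@,,@,,@,,@@@,,@@@@,,@@,
8) @@,,@,,@,,@@@,,@@@@,,@@,,
9) @,,@,,@,,@@@,,@@@@,,@@,,@
10) ,,@,,@,,@@@,,@@@@,,@@,,@@
11) ,@,,@,,@@@,,@@@@,,@@,,@@,

0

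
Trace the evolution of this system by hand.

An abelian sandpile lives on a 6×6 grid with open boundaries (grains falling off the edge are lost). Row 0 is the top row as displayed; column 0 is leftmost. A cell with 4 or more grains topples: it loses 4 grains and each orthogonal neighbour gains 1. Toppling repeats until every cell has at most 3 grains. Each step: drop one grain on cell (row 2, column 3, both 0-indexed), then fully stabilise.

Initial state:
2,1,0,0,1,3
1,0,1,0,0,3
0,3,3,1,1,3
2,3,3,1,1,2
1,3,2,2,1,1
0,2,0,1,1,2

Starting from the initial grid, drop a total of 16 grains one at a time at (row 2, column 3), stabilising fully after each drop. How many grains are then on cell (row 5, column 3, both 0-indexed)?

t=0: 2,1,0,0,1,3
1,0,1,0,0,3
0,3,3,1,1,3
2,3,3,1,1,2
1,3,2,2,1,1
0,2,0,1,1,2
t=1: 2,1,0,0,1,3
1,0,1,0,0,3
0,3,3,2,1,3
2,3,3,1,1,2
1,3,2,2,1,1
0,2,0,1,1,2
t=2: 2,1,0,0,1,3
1,0,1,0,0,3
0,3,3,3,1,3
2,3,3,1,1,2
1,3,2,2,1,1
0,2,0,1,1,2
t=3: 2,1,0,0,1,3
1,1,2,1,0,3
1,1,2,1,2,3
3,2,2,3,1,2
2,1,0,3,1,1
0,3,1,1,1,2
t=4: 2,1,0,0,1,3
1,1,2,1,0,3
1,1,2,2,2,3
3,2,2,3,1,2
2,1,0,3,1,1
0,3,1,1,1,2
t=5: 2,1,0,0,1,3
1,1,2,1,0,3
1,1,2,3,2,3
3,2,2,3,1,2
2,1,0,3,1,1
0,3,1,1,1,2
t=6: 2,1,0,0,1,3
1,1,2,2,0,3
1,1,3,1,3,3
3,2,3,1,2,2
2,1,1,0,2,1
0,3,1,2,1,2
t=7: 2,1,0,0,1,3
1,1,2,2,0,3
1,1,3,2,3,3
3,2,3,1,2,2
2,1,1,0,2,1
0,3,1,2,1,2
t=8: 2,1,0,0,1,3
1,1,2,2,0,3
1,1,3,3,3,3
3,2,3,1,2,2
2,1,1,0,2,1
0,3,1,2,1,2
t=9: 2,1,0,0,2,0
1,1,3,3,2,1
1,2,1,2,1,1
3,3,0,3,3,3
2,1,2,0,2,1
0,3,1,2,1,2
t=10: 2,1,0,0,2,0
1,1,3,3,2,1
1,2,1,3,1,1
3,3,0,3,3,3
2,1,2,0,2,1
0,3,1,2,1,2
t=11: 2,1,1,1,2,0
1,2,0,1,3,1
1,2,3,2,3,2
3,3,1,1,1,0
2,1,2,1,3,2
0,3,1,2,1,2
t=12: 2,1,1,1,2,0
1,2,0,1,3,1
1,2,3,3,3,2
3,3,1,1,1,0
2,1,2,1,3,2
0,3,1,2,1,2
t=13: 2,1,1,1,3,0
1,2,1,3,0,2
1,3,0,2,1,3
3,3,2,2,2,0
2,1,2,1,3,2
0,3,1,2,1,2
t=14: 2,1,1,1,3,0
1,2,1,3,0,2
1,3,0,3,1,3
3,3,2,2,2,0
2,1,2,1,3,2
0,3,1,2,1,2
t=15: 2,1,1,2,3,0
1,2,2,0,1,2
1,3,1,1,2,3
3,3,2,3,2,0
2,1,2,1,3,2
0,3,1,2,1,2
t=16: 2,1,1,2,3,0
1,2,2,0,1,2
1,3,1,2,2,3
3,3,2,3,2,0
2,1,2,1,3,2
0,3,1,2,1,2

2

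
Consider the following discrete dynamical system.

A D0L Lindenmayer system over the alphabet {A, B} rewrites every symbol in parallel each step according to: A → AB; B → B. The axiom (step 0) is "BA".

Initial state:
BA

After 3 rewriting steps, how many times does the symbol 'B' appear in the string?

4

gen 0: BA
gen 1: BAB
gen 2: BABB
gen 3: BABBB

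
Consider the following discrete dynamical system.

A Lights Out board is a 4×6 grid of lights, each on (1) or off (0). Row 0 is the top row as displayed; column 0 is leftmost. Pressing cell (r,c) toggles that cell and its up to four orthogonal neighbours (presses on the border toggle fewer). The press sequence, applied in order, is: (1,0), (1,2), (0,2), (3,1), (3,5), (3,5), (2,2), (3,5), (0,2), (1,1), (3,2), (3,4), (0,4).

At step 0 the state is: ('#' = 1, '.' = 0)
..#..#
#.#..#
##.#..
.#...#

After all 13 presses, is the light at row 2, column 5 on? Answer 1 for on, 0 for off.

k=0  ..#..#
#.#..#
##.#..
.#...#
k=1  #.#..#
.##..#
.#.#..
.#...#
k=2  #....#
...#.#
.###..
.#...#
k=3  ####.#
..##.#
.###..
.#...#
k=4  ####.#
..##.#
..##..
#.#..#
k=5  ####.#
..##.#
..##.#
#.#.#.
k=6  ####.#
..##.#
..##..
#.#..#
k=7  ####.#
...#.#
.#....
#....#
k=8  ####.#
...#.#
.#...#
#...#.
k=9  #....#
..##.#
.#...#
#...#.
k=10  ##...#
##.#.#
.....#
#...#.
k=11  ##...#
##.#.#
..#..#
#####.
k=12  ##...#
##.#.#
..#.##
###..#
k=13  ##.##.
##.###
..#.##
###..#

1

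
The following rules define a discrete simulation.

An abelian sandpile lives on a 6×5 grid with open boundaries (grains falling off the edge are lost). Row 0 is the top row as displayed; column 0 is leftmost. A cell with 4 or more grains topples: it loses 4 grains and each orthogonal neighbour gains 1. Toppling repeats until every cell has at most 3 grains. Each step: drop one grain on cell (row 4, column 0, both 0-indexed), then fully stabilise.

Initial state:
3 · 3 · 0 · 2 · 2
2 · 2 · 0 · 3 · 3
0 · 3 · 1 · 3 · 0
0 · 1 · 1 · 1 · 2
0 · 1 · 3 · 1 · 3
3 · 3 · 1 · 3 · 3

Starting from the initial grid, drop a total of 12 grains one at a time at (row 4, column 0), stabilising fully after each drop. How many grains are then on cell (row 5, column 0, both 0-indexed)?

3

step 0: 3 · 3 · 0 · 2 · 2
2 · 2 · 0 · 3 · 3
0 · 3 · 1 · 3 · 0
0 · 1 · 1 · 1 · 2
0 · 1 · 3 · 1 · 3
3 · 3 · 1 · 3 · 3
step 1: 3 · 3 · 0 · 2 · 2
2 · 2 · 0 · 3 · 3
0 · 3 · 1 · 3 · 0
0 · 1 · 1 · 1 · 2
1 · 1 · 3 · 1 · 3
3 · 3 · 1 · 3 · 3
step 2: 3 · 3 · 0 · 2 · 2
2 · 2 · 0 · 3 · 3
0 · 3 · 1 · 3 · 0
0 · 1 · 1 · 1 · 2
2 · 1 · 3 · 1 · 3
3 · 3 · 1 · 3 · 3
step 3: 3 · 3 · 0 · 2 · 2
2 · 2 · 0 · 3 · 3
0 · 3 · 1 · 3 · 0
0 · 1 · 1 · 1 · 2
3 · 1 · 3 · 1 · 3
3 · 3 · 1 · 3 · 3
step 4: 3 · 3 · 0 · 2 · 2
2 · 2 · 0 · 3 · 3
0 · 3 · 1 · 3 · 0
1 · 1 · 1 · 1 · 2
1 · 3 · 3 · 1 · 3
1 · 0 · 2 · 3 · 3
step 5: 3 · 3 · 0 · 2 · 2
2 · 2 · 0 · 3 · 3
0 · 3 · 1 · 3 · 0
1 · 1 · 1 · 1 · 2
2 · 3 · 3 · 1 · 3
1 · 0 · 2 · 3 · 3
step 6: 3 · 3 · 0 · 2 · 2
2 · 2 · 0 · 3 · 3
0 · 3 · 1 · 3 · 0
1 · 1 · 1 · 1 · 2
3 · 3 · 3 · 1 · 3
1 · 0 · 2 · 3 · 3
step 7: 3 · 3 · 0 · 2 · 2
2 · 2 · 0 · 3 · 3
0 · 3 · 1 · 3 · 0
2 · 2 · 2 · 1 · 2
1 · 1 · 0 · 2 · 3
2 · 1 · 3 · 3 · 3
step 8: 3 · 3 · 0 · 2 · 2
2 · 2 · 0 · 3 · 3
0 · 3 · 1 · 3 · 0
2 · 2 · 2 · 1 · 2
2 · 1 · 0 · 2 · 3
2 · 1 · 3 · 3 · 3
step 9: 3 · 3 · 0 · 2 · 2
2 · 2 · 0 · 3 · 3
0 · 3 · 1 · 3 · 0
2 · 2 · 2 · 1 · 2
3 · 1 · 0 · 2 · 3
2 · 1 · 3 · 3 · 3
step 10: 3 · 3 · 0 · 2 · 2
2 · 2 · 0 · 3 · 3
0 · 3 · 1 · 3 · 0
3 · 2 · 2 · 1 · 2
0 · 2 · 0 · 2 · 3
3 · 1 · 3 · 3 · 3
step 11: 3 · 3 · 0 · 2 · 2
2 · 2 · 0 · 3 · 3
0 · 3 · 1 · 3 · 0
3 · 2 · 2 · 1 · 2
1 · 2 · 0 · 2 · 3
3 · 1 · 3 · 3 · 3
step 12: 3 · 3 · 0 · 2 · 2
2 · 2 · 0 · 3 · 3
0 · 3 · 1 · 3 · 0
3 · 2 · 2 · 1 · 2
2 · 2 · 0 · 2 · 3
3 · 1 · 3 · 3 · 3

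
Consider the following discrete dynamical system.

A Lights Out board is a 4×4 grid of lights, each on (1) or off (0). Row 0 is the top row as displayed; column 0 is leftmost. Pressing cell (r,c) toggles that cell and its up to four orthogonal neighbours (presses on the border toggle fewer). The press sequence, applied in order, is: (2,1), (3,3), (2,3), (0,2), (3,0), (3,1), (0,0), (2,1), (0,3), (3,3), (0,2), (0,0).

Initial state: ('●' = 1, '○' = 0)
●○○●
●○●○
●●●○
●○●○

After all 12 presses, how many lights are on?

0) ●○○●
●○●○
●●●○
●○●○
1) ●○○●
●●●○
○○○○
●●●○
2) ●○○●
●●●○
○○○●
●●○●
3) ●○○●
●●●●
○○●○
●●○○
4) ●●●○
●●○●
○○●○
●●○○
5) ●●●○
●●○●
●○●○
○○○○
6) ●●●○
●●○●
●●●○
●●●○
7) ○○●○
○●○●
●●●○
●●●○
8) ○○●○
○○○●
○○○○
●○●○
9) ○○○●
○○○○
○○○○
●○●○
10) ○○○●
○○○○
○○○●
●○○●
11) ○●●○
○○●○
○○○●
●○○●
12) ●○●○
●○●○
○○○●
●○○●

7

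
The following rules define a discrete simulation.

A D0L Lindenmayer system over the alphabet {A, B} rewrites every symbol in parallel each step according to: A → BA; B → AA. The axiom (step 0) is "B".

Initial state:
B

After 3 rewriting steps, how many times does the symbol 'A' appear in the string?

6

step 0: B
step 1: AA
step 2: BABA
step 3: AABAAABA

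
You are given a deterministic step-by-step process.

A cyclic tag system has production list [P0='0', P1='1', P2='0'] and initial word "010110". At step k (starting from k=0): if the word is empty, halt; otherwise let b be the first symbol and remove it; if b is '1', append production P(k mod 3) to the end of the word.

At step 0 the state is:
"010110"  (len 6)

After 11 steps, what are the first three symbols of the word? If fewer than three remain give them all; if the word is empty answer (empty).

(empty)

step 0: "010110"  (len 6)
step 1: "10110"  (len 5)
step 2: "01101"  (len 5)
step 3: "1101"  (len 4)
step 4: "1010"  (len 4)
step 5: "0101"  (len 4)
step 6: "101"  (len 3)
step 7: "010"  (len 3)
step 8: "10"  (len 2)
step 9: "00"  (len 2)
step 10: "0"  (len 1)
step 11: (halted — word empty)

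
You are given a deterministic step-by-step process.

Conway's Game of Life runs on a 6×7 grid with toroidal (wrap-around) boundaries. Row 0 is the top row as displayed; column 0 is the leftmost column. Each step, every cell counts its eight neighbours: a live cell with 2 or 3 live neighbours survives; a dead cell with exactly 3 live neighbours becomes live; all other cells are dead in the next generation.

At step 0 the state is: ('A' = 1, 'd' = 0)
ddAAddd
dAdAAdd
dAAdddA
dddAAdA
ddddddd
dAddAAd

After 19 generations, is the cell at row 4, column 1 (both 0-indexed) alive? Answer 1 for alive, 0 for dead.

1

0) ddAAddd
dAdAAdd
dAAdddA
dddAAdA
ddddddd
dAddAAd
1) dAdddAd
AAddAdd
dAddddd
AdAAdAd
dddAddd
ddAAAdd
2) AAdddAd
AAAdddd
dddAAdA
dAAAAdd
dAddddd
ddAAAdd
3) AdddAdA
ddAAAAd
ddddAAd
AAddAAd
dAddddd
AdAAAdd
4) AdddddA
ddddddd
dAAdddd
AAddAAA
dddddAA
AdAAAAA
5) AAdAAdd
AAddddd
dAAddAA
dAAdAdd
ddAdddd
dAdAAdd
6) dddAAdd
dddAAAd
dddAdAA
AddddAd
ddddAdd
AAddAdd
7) ddAdddd
ddAdddA
dddAddd
dddddAd
AAddAAA
ddddAAd
8) dddAdAd
ddAAddd
ddddddd
AddddAd
Adddddd
AAdAAdd
9) dAddddd
ddAAAdd
ddddddd
ddddddA
AdddAdd
AAAAAdA
10) dddddAd
ddAAddd
dddAddd
ddddddd
ddAdAdd
ddAAAAA
11) dddddAA
ddAAAdd
ddAAddd
dddAddd
ddAdAdd
ddAdddA
12) ddAdAAA
ddAdAAd
ddddddd
ddddAdd
ddAdddd
dddAddA
13) ddAdddA
ddddAdA
dddAAAd
ddddddd
dddAddd
ddAAAdA
14) AdAdAdA
ddddAdA
dddAAAd
dddAddd
ddAAAdd
ddAdAAd
15) AAddAdA
AdddddA
dddAdAd
dddddAd
ddAddAd
ddAdddA
16) dAddddd
dAddAdd
ddddAAd
dddddAA
dddddAA
ddAAddA
17) AAdAddd
ddddAAd
ddddAdA
ddddddd
AdddAdd
AdAddAA
18) AAAAddd
AddAAAA
ddddAdd
dddddAd
AAdddAd
ddAAAAd
19) Adddddd
AddddAA
dddAddd
ddddAAA
dAAAdAd
dddddAd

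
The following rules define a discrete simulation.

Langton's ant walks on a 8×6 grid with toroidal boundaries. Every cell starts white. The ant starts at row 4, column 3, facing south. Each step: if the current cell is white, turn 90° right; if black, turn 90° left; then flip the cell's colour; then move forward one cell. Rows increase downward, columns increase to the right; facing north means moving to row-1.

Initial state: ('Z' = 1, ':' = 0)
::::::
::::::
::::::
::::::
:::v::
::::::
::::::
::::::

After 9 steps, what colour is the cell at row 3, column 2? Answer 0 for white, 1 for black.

gen 0: ::::::
::::::
::::::
::::::
:::v::
::::::
::::::
::::::
gen 1: ::::::
::::::
::::::
::::::
::<Z::
::::::
::::::
::::::
gen 2: ::::::
::::::
::::::
::^:::
::ZZ::
::::::
::::::
::::::
gen 3: ::::::
::::::
::::::
::Z>::
::ZZ::
::::::
::::::
::::::
gen 4: ::::::
::::::
::::::
::ZZ::
::Zv::
::::::
::::::
::::::
gen 5: ::::::
::::::
::::::
::ZZ::
::Z:>:
::::::
::::::
::::::
gen 6: ::::::
::::::
::::::
::ZZ::
::Z:Z:
::::v:
::::::
::::::
gen 7: ::::::
::::::
::::::
::ZZ::
::Z:Z:
:::<Z:
::::::
::::::
gen 8: ::::::
::::::
::::::
::ZZ::
::Z^Z:
:::ZZ:
::::::
::::::
gen 9: ::::::
::::::
::::::
::ZZ::
::ZZ>:
:::ZZ:
::::::
::::::

1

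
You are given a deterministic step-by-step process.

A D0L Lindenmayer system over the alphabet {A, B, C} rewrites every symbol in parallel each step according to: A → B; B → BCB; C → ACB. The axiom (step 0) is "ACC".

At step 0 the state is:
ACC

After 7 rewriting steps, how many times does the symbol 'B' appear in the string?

gen 0: ACC
gen 1: BACBACB
gen 2: BCBBACBBCBBACBBCB
gen 3: BCBACBBCBBCBBACBBCBBCBACBBCBBCBBACBBCBBCBACBBCB
gen 4: BCBACBBCBBACBBCBBCBACBBCBBCBACBBCBBCBBACBBCBBCBACBBCBBCBAC…CBBCBBCBACBBCBBCBBACBBCBBCBACBBCBBCBACBBCBBACBBCBBCBACBBCB  (len 131)
gen 5: BCBACBBCBBACBBCBBCBACBBCBBCBBACBBCBBCBACBBCBBCBACBBCBBACBB…CBBCBBCBACBBCBBCBBACBBCBBCBACBBCBBCBACBBCBBACBBCBBCBACBBCB  (len 363)
gen 6: BCBACBBCBBACBBCBBCBACBBCBBCBBACBBCBBCBACBBCBBCBACBBCBBACBB…CBBCBBCBACBBCBBCBBACBBCBBCBACBBCBBCBACBBCBBACBBCBBCBACBBCB  (len 1005)
gen 7: BCBACBBCBBACBBCBBCBACBBCBBCBBACBBCBBCBACBBCBBCBACBBCBBACBB…CBBCBBCBACBBCBBCBBACBBCBBCBACBBCBBCBACBBCBBACBBCBBCBACBBCB  (len 2783)

1573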